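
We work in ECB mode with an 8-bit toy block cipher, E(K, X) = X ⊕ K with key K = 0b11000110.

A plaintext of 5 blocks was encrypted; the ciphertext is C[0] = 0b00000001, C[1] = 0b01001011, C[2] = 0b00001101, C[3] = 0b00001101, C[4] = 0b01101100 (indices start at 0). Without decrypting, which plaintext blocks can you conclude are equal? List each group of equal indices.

ECB encrypts each block independently with the same key, so equal ciphertext blocks imply equal plaintext blocks.
C[2] = C[3] = 0b00001101, so P[2] = P[3].

P[2] = P[3]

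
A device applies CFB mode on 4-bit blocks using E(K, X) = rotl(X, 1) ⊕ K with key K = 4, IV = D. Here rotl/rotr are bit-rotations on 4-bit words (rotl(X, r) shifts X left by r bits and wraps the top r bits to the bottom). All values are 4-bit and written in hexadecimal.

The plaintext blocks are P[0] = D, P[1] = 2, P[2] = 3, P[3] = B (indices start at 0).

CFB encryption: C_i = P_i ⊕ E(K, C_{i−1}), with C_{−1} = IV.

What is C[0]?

C[0] = 2

C[0]: E(K, D) = F; D ⊕ F = 2.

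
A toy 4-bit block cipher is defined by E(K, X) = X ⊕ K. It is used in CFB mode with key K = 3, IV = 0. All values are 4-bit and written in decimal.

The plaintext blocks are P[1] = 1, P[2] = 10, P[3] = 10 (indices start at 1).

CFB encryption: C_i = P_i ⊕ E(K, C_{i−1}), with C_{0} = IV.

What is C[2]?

C[2] = 11

C[1]: E(K, 0) = 3; 1 ⊕ 3 = 2.
C[2]: E(K, 2) = 1; 10 ⊕ 1 = 11.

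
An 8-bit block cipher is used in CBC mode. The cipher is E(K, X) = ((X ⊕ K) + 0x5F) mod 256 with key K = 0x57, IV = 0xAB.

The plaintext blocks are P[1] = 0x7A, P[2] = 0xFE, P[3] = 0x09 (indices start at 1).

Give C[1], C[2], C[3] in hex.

C[1] = 0xE5, C[2] = 0xAB, C[3] = 0x54

CBC encryption: C_i = E(K, P_i ⊕ C_{i−1}), with C_{0} = IV.
C[1]: P[1] ⊕ 0xAB = 0xD1; E(K, 0xD1) = 0xE5.
C[2]: P[2] ⊕ 0xE5 = 0x1B; E(K, 0x1B) = 0xAB.
C[3]: P[3] ⊕ 0xAB = 0xA2; E(K, 0xA2) = 0x54.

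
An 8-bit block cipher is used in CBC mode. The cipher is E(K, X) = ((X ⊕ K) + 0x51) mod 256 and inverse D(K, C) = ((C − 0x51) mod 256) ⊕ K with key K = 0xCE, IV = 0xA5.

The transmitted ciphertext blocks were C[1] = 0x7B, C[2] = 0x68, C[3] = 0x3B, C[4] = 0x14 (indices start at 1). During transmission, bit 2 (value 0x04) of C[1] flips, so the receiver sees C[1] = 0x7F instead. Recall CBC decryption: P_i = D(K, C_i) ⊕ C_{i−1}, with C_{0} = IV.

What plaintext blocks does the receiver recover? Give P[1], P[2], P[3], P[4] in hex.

P[1] = 0x45, P[2] = 0xA6, P[3] = 0x4C, P[4] = 0x36

Only C[1] changed, to 0x7F. In CBC, a change in C_i garbles P_i and flips the same bit in P_{i+1}. Decrypting the received ciphertext:
P[1]: D(K, 0x7F) = 0xE0; 0xE0 ⊕ 0xA5 = 0x45.
P[2]: D(K, 0x68) = 0xD9; 0xD9 ⊕ 0x7F = 0xA6.
P[3]: D(K, 0x3B) = 0x24; 0x24 ⊕ 0x68 = 0x4C.
P[4]: D(K, 0x14) = 0x0D; 0x0D ⊕ 0x3B = 0x36.
Blocks that differ from the original plaintext: P[1], P[2].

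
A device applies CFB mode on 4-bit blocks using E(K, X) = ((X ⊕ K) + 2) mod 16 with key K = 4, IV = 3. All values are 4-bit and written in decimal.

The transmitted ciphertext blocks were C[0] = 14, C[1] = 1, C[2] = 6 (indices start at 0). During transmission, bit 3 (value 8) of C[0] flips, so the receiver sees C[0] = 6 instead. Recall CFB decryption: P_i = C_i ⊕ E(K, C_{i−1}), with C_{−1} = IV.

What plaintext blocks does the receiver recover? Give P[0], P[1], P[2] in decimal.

Only C[0] changed, to 6. In CFB, a change in C_i flips the same bit in P_i and garbles P_{i+1}. Decrypting the received ciphertext:
P[0]: E(K, 3) = 9; 6 ⊕ 9 = 15.
P[1]: E(K, 6) = 4; 1 ⊕ 4 = 5.
P[2]: E(K, 1) = 7; 6 ⊕ 7 = 1.
Blocks that differ from the original plaintext: P[0], P[1].

P[0] = 15, P[1] = 5, P[2] = 1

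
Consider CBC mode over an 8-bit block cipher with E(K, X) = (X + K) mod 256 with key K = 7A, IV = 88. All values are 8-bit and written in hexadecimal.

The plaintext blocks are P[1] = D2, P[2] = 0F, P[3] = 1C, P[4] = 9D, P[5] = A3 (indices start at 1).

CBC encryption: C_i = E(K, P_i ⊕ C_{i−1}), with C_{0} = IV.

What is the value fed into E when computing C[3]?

C[1]: P[1] ⊕ 88 = 5A; E(K, 5A) = D4.
C[2]: P[2] ⊕ D4 = DB; E(K, DB) = 55.
C[3]: P[3] ⊕ 55 = 49; E(K, 49) = C3.
So the input to E for block [3] is 49.

49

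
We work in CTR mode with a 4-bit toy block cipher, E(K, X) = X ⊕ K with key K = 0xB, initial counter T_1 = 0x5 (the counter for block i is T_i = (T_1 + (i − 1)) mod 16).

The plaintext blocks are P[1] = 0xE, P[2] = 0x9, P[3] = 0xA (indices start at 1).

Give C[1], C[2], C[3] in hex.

C[1] = 0x0, C[2] = 0x4, C[3] = 0x6

CTR encryption: S_i = E(K, T_i) where T_i is the counter for block i; C_i = P_i ⊕ S_i.
C[1]: T = 0x5, S = E(K, T) = 0xE; 0xE ⊕ 0xE = 0x0.
C[2]: T = 0x6, S = E(K, T) = 0xD; 0x9 ⊕ 0xD = 0x4.
C[3]: T = 0x7, S = E(K, T) = 0xC; 0xA ⊕ 0xC = 0x6.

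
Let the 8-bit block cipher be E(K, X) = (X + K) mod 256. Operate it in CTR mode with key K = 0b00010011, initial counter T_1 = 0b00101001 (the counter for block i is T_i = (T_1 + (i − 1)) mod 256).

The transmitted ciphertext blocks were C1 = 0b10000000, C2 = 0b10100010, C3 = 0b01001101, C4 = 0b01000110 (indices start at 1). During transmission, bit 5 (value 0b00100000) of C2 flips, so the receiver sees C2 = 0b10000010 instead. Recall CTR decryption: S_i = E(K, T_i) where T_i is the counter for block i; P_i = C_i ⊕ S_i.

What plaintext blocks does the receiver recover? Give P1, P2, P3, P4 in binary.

Only C2 changed, to 0b10000010. In CTR, a change in C_i flips the same bit in P_i only; the keystream is unaffected. Decrypting the received ciphertext:
P1: T = 0b00101001, S = E(K, T) = 0b00111100; 0b10000000 ⊕ 0b00111100 = 0b10111100.
P2: T = 0b00101010, S = E(K, T) = 0b00111101; 0b10000010 ⊕ 0b00111101 = 0b10111111.
P3: T = 0b00101011, S = E(K, T) = 0b00111110; 0b01001101 ⊕ 0b00111110 = 0b01110011.
P4: T = 0b00101100, S = E(K, T) = 0b00111111; 0b01000110 ⊕ 0b00111111 = 0b01111001.
Blocks that differ from the original plaintext: P2.

P1 = 0b10111100, P2 = 0b10111111, P3 = 0b01110011, P4 = 0b01111001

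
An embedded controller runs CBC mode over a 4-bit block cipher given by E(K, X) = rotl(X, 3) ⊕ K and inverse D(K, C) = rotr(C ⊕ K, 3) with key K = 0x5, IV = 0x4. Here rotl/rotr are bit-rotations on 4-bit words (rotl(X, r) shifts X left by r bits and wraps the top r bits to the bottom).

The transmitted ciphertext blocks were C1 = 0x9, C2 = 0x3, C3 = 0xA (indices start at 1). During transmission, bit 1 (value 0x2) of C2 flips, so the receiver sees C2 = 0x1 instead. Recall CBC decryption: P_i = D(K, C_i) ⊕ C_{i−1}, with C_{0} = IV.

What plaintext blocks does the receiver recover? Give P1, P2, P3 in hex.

Only C2 changed, to 0x1. In CBC, a change in C_i garbles P_i and flips the same bit in P_{i+1}. Decrypting the received ciphertext:
P1: D(K, 0x9) = 0x9; 0x9 ⊕ 0x4 = 0xD.
P2: D(K, 0x1) = 0x8; 0x8 ⊕ 0x9 = 0x1.
P3: D(K, 0xA) = 0xF; 0xF ⊕ 0x1 = 0xE.
Blocks that differ from the original plaintext: P2, P3.

P1 = 0xD, P2 = 0x1, P3 = 0xE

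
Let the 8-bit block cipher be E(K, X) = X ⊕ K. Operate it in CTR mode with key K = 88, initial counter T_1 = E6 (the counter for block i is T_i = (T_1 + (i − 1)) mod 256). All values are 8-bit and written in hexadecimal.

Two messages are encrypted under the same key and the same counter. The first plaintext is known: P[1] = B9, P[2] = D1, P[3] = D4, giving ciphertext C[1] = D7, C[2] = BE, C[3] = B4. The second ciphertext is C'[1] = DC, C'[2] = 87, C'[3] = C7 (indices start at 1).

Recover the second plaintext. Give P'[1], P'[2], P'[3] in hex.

In CTR with a reused counter, both messages share the same keystream S_i, so C_i ⊕ C'_i = P_i ⊕ P'_i and thus P'_i = P_i ⊕ C_i ⊕ C'_i.
P'[1]: B9 ⊕ D7 ⊕ DC = B2.
P'[2]: D1 ⊕ BE ⊕ 87 = E8.
P'[3]: D4 ⊕ B4 ⊕ C7 = A7.

P'[1] = B2, P'[2] = E8, P'[3] = A7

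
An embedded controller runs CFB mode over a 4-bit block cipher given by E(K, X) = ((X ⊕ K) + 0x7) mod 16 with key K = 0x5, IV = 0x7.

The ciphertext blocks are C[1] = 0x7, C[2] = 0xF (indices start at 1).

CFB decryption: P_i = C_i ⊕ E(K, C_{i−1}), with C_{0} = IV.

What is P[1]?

P[1] = 0xE

P[1]: E(K, 0x7) = 0x9; 0x7 ⊕ 0x9 = 0xE.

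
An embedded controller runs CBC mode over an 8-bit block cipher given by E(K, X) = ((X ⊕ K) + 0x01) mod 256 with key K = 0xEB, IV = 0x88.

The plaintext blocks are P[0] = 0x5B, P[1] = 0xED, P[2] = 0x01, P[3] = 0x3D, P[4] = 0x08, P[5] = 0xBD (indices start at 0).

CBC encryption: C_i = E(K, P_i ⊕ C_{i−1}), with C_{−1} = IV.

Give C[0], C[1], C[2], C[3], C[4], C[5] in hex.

C[0]: P[0] ⊕ 0x88 = 0xD3; E(K, 0xD3) = 0x39.
C[1]: P[1] ⊕ 0x39 = 0xD4; E(K, 0xD4) = 0x40.
C[2]: P[2] ⊕ 0x40 = 0x41; E(K, 0x41) = 0xAB.
C[3]: P[3] ⊕ 0xAB = 0x96; E(K, 0x96) = 0x7E.
C[4]: P[4] ⊕ 0x7E = 0x76; E(K, 0x76) = 0x9E.
C[5]: P[5] ⊕ 0x9E = 0x23; E(K, 0x23) = 0xC9.

C[0] = 0x39, C[1] = 0x40, C[2] = 0xAB, C[3] = 0x7E, C[4] = 0x9E, C[5] = 0xC9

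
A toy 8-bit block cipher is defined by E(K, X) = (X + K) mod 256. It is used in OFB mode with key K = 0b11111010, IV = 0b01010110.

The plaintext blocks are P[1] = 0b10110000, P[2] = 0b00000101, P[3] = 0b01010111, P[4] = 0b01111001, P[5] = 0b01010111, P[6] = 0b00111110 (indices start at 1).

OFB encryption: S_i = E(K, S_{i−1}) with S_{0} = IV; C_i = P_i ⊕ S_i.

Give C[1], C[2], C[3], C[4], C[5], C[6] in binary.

C[1] = 0b11100000, C[2] = 0b01001111, C[3] = 0b00010011, C[4] = 0b01000111, C[5] = 0b01101111, C[6] = 0b00001100

C[1]: S = E(K, 0b01010110) = 0b01010000; 0b10110000 ⊕ 0b01010000 = 0b11100000.
C[2]: S = E(K, 0b01010000) = 0b01001010; 0b00000101 ⊕ 0b01001010 = 0b01001111.
C[3]: S = E(K, 0b01001010) = 0b01000100; 0b01010111 ⊕ 0b01000100 = 0b00010011.
C[4]: S = E(K, 0b01000100) = 0b00111110; 0b01111001 ⊕ 0b00111110 = 0b01000111.
C[5]: S = E(K, 0b00111110) = 0b00111000; 0b01010111 ⊕ 0b00111000 = 0b01101111.
C[6]: S = E(K, 0b00111000) = 0b00110010; 0b00111110 ⊕ 0b00110010 = 0b00001100.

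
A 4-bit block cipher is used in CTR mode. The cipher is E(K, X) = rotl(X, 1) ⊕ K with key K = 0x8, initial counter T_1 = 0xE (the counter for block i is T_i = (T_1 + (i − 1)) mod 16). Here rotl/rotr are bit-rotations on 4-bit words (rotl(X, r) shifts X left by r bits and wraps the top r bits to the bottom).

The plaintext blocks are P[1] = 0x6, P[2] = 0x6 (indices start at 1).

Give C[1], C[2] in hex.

C[1] = 0x3, C[2] = 0x1

CTR encryption: S_i = E(K, T_i) where T_i is the counter for block i; C_i = P_i ⊕ S_i.
C[1]: T = 0xE, S = E(K, T) = 0x5; 0x6 ⊕ 0x5 = 0x3.
C[2]: T = 0xF, S = E(K, T) = 0x7; 0x6 ⊕ 0x7 = 0x1.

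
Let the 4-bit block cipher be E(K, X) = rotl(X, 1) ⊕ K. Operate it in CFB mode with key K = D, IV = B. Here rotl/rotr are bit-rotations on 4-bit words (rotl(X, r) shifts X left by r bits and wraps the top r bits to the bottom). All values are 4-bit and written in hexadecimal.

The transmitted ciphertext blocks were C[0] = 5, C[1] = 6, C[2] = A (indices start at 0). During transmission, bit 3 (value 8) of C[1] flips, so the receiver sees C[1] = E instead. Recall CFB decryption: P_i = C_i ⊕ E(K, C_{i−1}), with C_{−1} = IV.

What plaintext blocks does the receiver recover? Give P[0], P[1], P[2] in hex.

P[0] = F, P[1] = 9, P[2] = A

Only C[1] changed, to E. In CFB, a change in C_i flips the same bit in P_i and garbles P_{i+1}. Decrypting the received ciphertext:
P[0]: E(K, B) = A; 5 ⊕ A = F.
P[1]: E(K, 5) = 7; E ⊕ 7 = 9.
P[2]: E(K, E) = 0; A ⊕ 0 = A.
Blocks that differ from the original plaintext: P[1], P[2].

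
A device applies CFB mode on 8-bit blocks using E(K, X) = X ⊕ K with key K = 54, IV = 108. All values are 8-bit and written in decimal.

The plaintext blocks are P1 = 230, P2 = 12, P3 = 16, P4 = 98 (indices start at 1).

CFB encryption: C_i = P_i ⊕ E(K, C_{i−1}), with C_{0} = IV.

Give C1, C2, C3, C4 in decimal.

C1 = 188, C2 = 134, C3 = 160, C4 = 244

C1: E(K, 108) = 90; 230 ⊕ 90 = 188.
C2: E(K, 188) = 138; 12 ⊕ 138 = 134.
C3: E(K, 134) = 176; 16 ⊕ 176 = 160.
C4: E(K, 160) = 150; 98 ⊕ 150 = 244.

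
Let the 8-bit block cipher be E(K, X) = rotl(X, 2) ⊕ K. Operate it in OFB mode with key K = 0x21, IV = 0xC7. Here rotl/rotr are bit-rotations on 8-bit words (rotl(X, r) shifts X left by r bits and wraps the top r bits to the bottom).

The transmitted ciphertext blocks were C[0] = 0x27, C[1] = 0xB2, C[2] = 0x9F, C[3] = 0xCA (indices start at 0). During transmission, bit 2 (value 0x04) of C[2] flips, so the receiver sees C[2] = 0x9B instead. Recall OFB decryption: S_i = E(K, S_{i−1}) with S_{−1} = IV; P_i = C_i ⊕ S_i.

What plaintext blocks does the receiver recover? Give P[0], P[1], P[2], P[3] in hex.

Only C[2] changed, to 0x9B. In OFB, a change in C_i flips the same bit in P_i only; the keystream is unaffected. Decrypting the received ciphertext:
P[0]: S = E(K, 0xC7) = 0x3E; 0x27 ⊕ 0x3E = 0x19.
P[1]: S = E(K, 0x3E) = 0xD9; 0xB2 ⊕ 0xD9 = 0x6B.
P[2]: S = E(K, 0xD9) = 0x46; 0x9B ⊕ 0x46 = 0xDD.
P[3]: S = E(K, 0x46) = 0x38; 0xCA ⊕ 0x38 = 0xF2.
Blocks that differ from the original plaintext: P[2].

P[0] = 0x19, P[1] = 0x6B, P[2] = 0xDD, P[3] = 0xF2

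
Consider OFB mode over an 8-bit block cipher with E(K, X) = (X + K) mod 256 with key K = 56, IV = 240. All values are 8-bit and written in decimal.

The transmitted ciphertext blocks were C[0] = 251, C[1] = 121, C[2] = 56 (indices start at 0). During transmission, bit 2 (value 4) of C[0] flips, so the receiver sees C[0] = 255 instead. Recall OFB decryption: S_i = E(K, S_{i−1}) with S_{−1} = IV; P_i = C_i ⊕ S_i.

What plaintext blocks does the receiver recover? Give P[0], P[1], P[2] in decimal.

P[0] = 215, P[1] = 25, P[2] = 160

Only C[0] changed, to 255. In OFB, a change in C_i flips the same bit in P_i only; the keystream is unaffected. Decrypting the received ciphertext:
P[0]: S = E(K, 240) = 40; 255 ⊕ 40 = 215.
P[1]: S = E(K, 40) = 96; 121 ⊕ 96 = 25.
P[2]: S = E(K, 96) = 152; 56 ⊕ 152 = 160.
Blocks that differ from the original plaintext: P[0].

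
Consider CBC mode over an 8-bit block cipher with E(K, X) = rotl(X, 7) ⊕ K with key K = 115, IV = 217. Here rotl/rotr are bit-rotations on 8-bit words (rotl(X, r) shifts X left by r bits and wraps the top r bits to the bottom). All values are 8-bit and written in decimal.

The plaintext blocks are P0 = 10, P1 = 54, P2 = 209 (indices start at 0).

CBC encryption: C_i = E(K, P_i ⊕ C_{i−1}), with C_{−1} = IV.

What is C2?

C2 = 9

C0: P0 ⊕ 217 = 211; E(K, 211) = 154.
C1: P1 ⊕ 154 = 172; E(K, 172) = 37.
C2: P2 ⊕ 37 = 244; E(K, 244) = 9.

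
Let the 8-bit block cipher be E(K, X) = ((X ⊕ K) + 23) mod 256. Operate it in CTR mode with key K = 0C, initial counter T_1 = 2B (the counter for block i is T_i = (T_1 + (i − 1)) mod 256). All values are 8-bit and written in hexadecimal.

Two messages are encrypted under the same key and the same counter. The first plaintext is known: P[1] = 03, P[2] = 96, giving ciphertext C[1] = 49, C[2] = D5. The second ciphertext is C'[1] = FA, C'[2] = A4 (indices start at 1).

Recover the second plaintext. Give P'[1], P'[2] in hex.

P'[1] = B0, P'[2] = E7

In CTR with a reused counter, both messages share the same keystream S_i, so C_i ⊕ C'_i = P_i ⊕ P'_i and thus P'_i = P_i ⊕ C_i ⊕ C'_i.
P'[1]: 03 ⊕ 49 ⊕ FA = B0.
P'[2]: 96 ⊕ D5 ⊕ A4 = E7.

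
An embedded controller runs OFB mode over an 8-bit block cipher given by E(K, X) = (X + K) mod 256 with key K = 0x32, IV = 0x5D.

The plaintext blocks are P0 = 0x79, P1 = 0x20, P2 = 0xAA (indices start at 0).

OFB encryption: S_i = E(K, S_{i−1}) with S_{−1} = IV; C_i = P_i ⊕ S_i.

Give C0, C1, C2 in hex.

C0 = 0xF6, C1 = 0xE1, C2 = 0x59

C0: S = E(K, 0x5D) = 0x8F; 0x79 ⊕ 0x8F = 0xF6.
C1: S = E(K, 0x8F) = 0xC1; 0x20 ⊕ 0xC1 = 0xE1.
C2: S = E(K, 0xC1) = 0xF3; 0xAA ⊕ 0xF3 = 0x59.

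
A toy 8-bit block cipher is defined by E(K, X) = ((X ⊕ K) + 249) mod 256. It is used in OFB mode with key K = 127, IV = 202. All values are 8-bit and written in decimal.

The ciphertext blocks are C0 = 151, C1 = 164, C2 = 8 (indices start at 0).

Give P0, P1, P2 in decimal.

P0 = 57, P1 = 110, P2 = 166

OFB decryption: S_i = E(K, S_{i−1}) with S_{−1} = IV; P_i = C_i ⊕ S_i.
P0: S = E(K, 202) = 174; 151 ⊕ 174 = 57.
P1: S = E(K, 174) = 202; 164 ⊕ 202 = 110.
P2: S = E(K, 202) = 174; 8 ⊕ 174 = 166.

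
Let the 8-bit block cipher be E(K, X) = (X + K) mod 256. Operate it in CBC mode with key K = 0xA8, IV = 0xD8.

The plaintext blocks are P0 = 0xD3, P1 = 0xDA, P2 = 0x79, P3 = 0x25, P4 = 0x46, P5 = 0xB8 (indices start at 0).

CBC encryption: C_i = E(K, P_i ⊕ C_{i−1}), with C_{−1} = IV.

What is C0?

C0 = 0xB3

C0: P0 ⊕ 0xD8 = 0x0B; E(K, 0x0B) = 0xB3.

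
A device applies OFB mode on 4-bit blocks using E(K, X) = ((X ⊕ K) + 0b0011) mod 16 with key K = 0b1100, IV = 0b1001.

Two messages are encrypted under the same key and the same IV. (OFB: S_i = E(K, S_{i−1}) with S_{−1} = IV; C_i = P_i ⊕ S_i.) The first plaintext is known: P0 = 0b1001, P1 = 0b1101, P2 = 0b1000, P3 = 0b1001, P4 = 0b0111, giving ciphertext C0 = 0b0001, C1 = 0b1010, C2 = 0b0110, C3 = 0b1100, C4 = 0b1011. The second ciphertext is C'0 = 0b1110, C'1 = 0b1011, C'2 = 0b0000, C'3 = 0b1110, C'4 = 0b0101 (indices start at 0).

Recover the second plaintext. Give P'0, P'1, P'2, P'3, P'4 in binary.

P'0 = 0b0110, P'1 = 0b1100, P'2 = 0b1110, P'3 = 0b1011, P'4 = 0b1001

In OFB with a reused IV, both messages share the same keystream S_i, so C_i ⊕ C'_i = P_i ⊕ P'_i and thus P'_i = P_i ⊕ C_i ⊕ C'_i.
P'0: 0b1001 ⊕ 0b0001 ⊕ 0b1110 = 0b0110.
P'1: 0b1101 ⊕ 0b1010 ⊕ 0b1011 = 0b1100.
P'2: 0b1000 ⊕ 0b0110 ⊕ 0b0000 = 0b1110.
P'3: 0b1001 ⊕ 0b1100 ⊕ 0b1110 = 0b1011.
P'4: 0b0111 ⊕ 0b1011 ⊕ 0b0101 = 0b1001.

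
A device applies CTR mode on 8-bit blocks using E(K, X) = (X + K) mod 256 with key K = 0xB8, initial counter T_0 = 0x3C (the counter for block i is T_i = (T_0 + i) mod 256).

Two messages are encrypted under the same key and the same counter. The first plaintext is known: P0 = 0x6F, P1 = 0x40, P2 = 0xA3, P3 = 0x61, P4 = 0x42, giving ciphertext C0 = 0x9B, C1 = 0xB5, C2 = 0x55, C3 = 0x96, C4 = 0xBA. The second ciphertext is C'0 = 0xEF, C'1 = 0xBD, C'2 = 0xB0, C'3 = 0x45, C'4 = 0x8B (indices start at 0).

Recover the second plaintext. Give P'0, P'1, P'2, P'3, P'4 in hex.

In CTR with a reused counter, both messages share the same keystream S_i, so C_i ⊕ C'_i = P_i ⊕ P'_i and thus P'_i = P_i ⊕ C_i ⊕ C'_i.
P'0: 0x6F ⊕ 0x9B ⊕ 0xEF = 0x1B.
P'1: 0x40 ⊕ 0xB5 ⊕ 0xBD = 0x48.
P'2: 0xA3 ⊕ 0x55 ⊕ 0xB0 = 0x46.
P'3: 0x61 ⊕ 0x96 ⊕ 0x45 = 0xB2.
P'4: 0x42 ⊕ 0xBA ⊕ 0x8B = 0x73.

P'0 = 0x1B, P'1 = 0x48, P'2 = 0x46, P'3 = 0xB2, P'4 = 0x73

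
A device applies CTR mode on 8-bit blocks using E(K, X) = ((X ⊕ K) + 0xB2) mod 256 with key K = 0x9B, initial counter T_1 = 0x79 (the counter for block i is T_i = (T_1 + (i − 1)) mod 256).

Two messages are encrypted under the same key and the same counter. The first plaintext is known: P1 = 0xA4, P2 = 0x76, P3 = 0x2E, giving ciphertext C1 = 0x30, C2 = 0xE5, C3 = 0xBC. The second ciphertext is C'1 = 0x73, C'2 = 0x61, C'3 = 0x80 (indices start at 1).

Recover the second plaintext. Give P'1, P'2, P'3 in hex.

P'1 = 0xE7, P'2 = 0xF2, P'3 = 0x12

In CTR with a reused counter, both messages share the same keystream S_i, so C_i ⊕ C'_i = P_i ⊕ P'_i and thus P'_i = P_i ⊕ C_i ⊕ C'_i.
P'1: 0xA4 ⊕ 0x30 ⊕ 0x73 = 0xE7.
P'2: 0x76 ⊕ 0xE5 ⊕ 0x61 = 0xF2.
P'3: 0x2E ⊕ 0xBC ⊕ 0x80 = 0x12.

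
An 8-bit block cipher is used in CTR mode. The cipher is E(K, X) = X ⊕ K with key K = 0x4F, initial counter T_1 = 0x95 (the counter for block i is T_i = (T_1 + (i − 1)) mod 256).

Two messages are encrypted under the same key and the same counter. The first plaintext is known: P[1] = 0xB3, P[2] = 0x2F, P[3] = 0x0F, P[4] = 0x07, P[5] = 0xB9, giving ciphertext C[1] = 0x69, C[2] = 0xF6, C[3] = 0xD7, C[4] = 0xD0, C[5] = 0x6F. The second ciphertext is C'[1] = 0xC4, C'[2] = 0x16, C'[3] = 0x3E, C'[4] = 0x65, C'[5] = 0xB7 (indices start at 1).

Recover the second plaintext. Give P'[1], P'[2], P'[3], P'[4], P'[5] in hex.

In CTR with a reused counter, both messages share the same keystream S_i, so C_i ⊕ C'_i = P_i ⊕ P'_i and thus P'_i = P_i ⊕ C_i ⊕ C'_i.
P'[1]: 0xB3 ⊕ 0x69 ⊕ 0xC4 = 0x1E.
P'[2]: 0x2F ⊕ 0xF6 ⊕ 0x16 = 0xCF.
P'[3]: 0x0F ⊕ 0xD7 ⊕ 0x3E = 0xE6.
P'[4]: 0x07 ⊕ 0xD0 ⊕ 0x65 = 0xB2.
P'[5]: 0xB9 ⊕ 0x6F ⊕ 0xB7 = 0x61.

P'[1] = 0x1E, P'[2] = 0xCF, P'[3] = 0xE6, P'[4] = 0xB2, P'[5] = 0x61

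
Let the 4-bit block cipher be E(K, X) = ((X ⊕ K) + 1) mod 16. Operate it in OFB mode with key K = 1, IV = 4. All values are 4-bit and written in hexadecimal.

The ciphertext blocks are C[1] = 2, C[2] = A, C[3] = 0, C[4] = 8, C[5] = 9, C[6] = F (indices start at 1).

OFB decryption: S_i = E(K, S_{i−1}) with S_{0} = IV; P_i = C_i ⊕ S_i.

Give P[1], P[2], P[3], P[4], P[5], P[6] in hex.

P[1]: S = E(K, 4) = 6; 2 ⊕ 6 = 4.
P[2]: S = E(K, 6) = 8; A ⊕ 8 = 2.
P[3]: S = E(K, 8) = A; 0 ⊕ A = A.
P[4]: S = E(K, A) = C; 8 ⊕ C = 4.
P[5]: S = E(K, C) = E; 9 ⊕ E = 7.
P[6]: S = E(K, E) = 0; F ⊕ 0 = F.

P[1] = 4, P[2] = 2, P[3] = A, P[4] = 4, P[5] = 7, P[6] = F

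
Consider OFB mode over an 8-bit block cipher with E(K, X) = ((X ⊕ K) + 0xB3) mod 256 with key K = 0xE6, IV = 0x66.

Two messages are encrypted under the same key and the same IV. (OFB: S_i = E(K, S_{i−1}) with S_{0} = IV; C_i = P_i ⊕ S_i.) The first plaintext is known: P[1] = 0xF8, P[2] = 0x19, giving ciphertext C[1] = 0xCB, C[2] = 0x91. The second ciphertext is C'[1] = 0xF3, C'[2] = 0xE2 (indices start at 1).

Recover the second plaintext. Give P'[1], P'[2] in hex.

In OFB with a reused IV, both messages share the same keystream S_i, so C_i ⊕ C'_i = P_i ⊕ P'_i and thus P'_i = P_i ⊕ C_i ⊕ C'_i.
P'[1]: 0xF8 ⊕ 0xCB ⊕ 0xF3 = 0xC0.
P'[2]: 0x19 ⊕ 0x91 ⊕ 0xE2 = 0x6A.

P'[1] = 0xC0, P'[2] = 0x6A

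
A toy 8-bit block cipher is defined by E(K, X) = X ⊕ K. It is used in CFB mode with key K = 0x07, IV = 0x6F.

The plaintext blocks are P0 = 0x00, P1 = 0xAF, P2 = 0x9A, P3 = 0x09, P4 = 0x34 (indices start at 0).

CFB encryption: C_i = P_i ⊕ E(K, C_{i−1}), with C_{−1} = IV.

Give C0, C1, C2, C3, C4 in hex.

C0 = 0x68, C1 = 0xC0, C2 = 0x5D, C3 = 0x53, C4 = 0x60

C0: E(K, 0x6F) = 0x68; 0x00 ⊕ 0x68 = 0x68.
C1: E(K, 0x68) = 0x6F; 0xAF ⊕ 0x6F = 0xC0.
C2: E(K, 0xC0) = 0xC7; 0x9A ⊕ 0xC7 = 0x5D.
C3: E(K, 0x5D) = 0x5A; 0x09 ⊕ 0x5A = 0x53.
C4: E(K, 0x53) = 0x54; 0x34 ⊕ 0x54 = 0x60.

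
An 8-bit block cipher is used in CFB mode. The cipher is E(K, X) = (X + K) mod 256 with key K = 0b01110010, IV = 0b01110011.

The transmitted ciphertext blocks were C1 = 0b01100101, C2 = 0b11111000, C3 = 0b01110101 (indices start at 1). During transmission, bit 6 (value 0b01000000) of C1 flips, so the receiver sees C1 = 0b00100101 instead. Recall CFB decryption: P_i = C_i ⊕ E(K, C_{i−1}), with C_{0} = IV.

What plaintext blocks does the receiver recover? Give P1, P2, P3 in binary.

P1 = 0b11000000, P2 = 0b01101111, P3 = 0b00011111

Only C1 changed, to 0b00100101. In CFB, a change in C_i flips the same bit in P_i and garbles P_{i+1}. Decrypting the received ciphertext:
P1: E(K, 0b01110011) = 0b11100101; 0b00100101 ⊕ 0b11100101 = 0b11000000.
P2: E(K, 0b00100101) = 0b10010111; 0b11111000 ⊕ 0b10010111 = 0b01101111.
P3: E(K, 0b11111000) = 0b01101010; 0b01110101 ⊕ 0b01101010 = 0b00011111.
Blocks that differ from the original plaintext: P1, P2.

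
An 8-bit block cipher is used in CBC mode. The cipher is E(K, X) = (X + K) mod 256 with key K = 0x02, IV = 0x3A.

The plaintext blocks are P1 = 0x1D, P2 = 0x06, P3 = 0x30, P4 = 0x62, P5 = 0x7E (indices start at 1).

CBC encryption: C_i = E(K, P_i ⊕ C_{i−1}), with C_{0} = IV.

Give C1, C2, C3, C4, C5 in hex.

C1: P1 ⊕ 0x3A = 0x27; E(K, 0x27) = 0x29.
C2: P2 ⊕ 0x29 = 0x2F; E(K, 0x2F) = 0x31.
C3: P3 ⊕ 0x31 = 0x01; E(K, 0x01) = 0x03.
C4: P4 ⊕ 0x03 = 0x61; E(K, 0x61) = 0x63.
C5: P5 ⊕ 0x63 = 0x1D; E(K, 0x1D) = 0x1F.

C1 = 0x29, C2 = 0x31, C3 = 0x03, C4 = 0x63, C5 = 0x1F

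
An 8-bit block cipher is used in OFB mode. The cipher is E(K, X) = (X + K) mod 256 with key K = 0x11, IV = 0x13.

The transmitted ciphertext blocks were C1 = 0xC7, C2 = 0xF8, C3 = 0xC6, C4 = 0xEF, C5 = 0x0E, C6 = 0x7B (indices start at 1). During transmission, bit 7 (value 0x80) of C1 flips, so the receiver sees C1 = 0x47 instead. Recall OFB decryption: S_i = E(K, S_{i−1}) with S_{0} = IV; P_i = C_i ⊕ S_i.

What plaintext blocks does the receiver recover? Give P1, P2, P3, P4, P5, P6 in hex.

P1 = 0x63, P2 = 0xCD, P3 = 0x80, P4 = 0xB8, P5 = 0x66, P6 = 0x02

Only C1 changed, to 0x47. In OFB, a change in C_i flips the same bit in P_i only; the keystream is unaffected. Decrypting the received ciphertext:
P1: S = E(K, 0x13) = 0x24; 0x47 ⊕ 0x24 = 0x63.
P2: S = E(K, 0x24) = 0x35; 0xF8 ⊕ 0x35 = 0xCD.
P3: S = E(K, 0x35) = 0x46; 0xC6 ⊕ 0x46 = 0x80.
P4: S = E(K, 0x46) = 0x57; 0xEF ⊕ 0x57 = 0xB8.
P5: S = E(K, 0x57) = 0x68; 0x0E ⊕ 0x68 = 0x66.
P6: S = E(K, 0x68) = 0x79; 0x7B ⊕ 0x79 = 0x02.
Blocks that differ from the original plaintext: P1.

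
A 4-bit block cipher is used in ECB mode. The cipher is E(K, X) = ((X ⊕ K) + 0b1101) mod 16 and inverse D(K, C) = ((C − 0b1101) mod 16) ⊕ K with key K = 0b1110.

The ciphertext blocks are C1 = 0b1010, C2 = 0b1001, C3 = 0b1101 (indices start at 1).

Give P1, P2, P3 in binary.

ECB decryption: P_i = D(K, C_i).
P1: D(K, 0b1010) = 0b0011.
P2: D(K, 0b1001) = 0b0010.
P3: D(K, 0b1101) = 0b1110.

P1 = 0b0011, P2 = 0b0010, P3 = 0b1110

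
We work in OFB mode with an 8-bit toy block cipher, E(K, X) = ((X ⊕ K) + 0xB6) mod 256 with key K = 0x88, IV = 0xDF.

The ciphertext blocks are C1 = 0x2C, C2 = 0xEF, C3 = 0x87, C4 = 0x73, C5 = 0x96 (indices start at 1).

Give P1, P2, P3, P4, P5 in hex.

OFB decryption: S_i = E(K, S_{i−1}) with S_{0} = IV; P_i = C_i ⊕ S_i.
P1: S = E(K, 0xDF) = 0x0D; 0x2C ⊕ 0x0D = 0x21.
P2: S = E(K, 0x0D) = 0x3B; 0xEF ⊕ 0x3B = 0xD4.
P3: S = E(K, 0x3B) = 0x69; 0x87 ⊕ 0x69 = 0xEE.
P4: S = E(K, 0x69) = 0x97; 0x73 ⊕ 0x97 = 0xE4.
P5: S = E(K, 0x97) = 0xD5; 0x96 ⊕ 0xD5 = 0x43.

P1 = 0x21, P2 = 0xD4, P3 = 0xEE, P4 = 0xE4, P5 = 0x43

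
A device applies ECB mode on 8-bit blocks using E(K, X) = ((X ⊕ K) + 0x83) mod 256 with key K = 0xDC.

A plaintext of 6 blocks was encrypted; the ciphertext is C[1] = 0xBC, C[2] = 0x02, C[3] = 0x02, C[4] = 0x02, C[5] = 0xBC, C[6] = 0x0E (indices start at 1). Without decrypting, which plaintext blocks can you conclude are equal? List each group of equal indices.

ECB encrypts each block independently with the same key, so equal ciphertext blocks imply equal plaintext blocks.
C[1] = C[5] = 0xBC, so P[1] = P[5].
C[2] = C[3] = C[4] = 0x02, so P[2] = P[3] = P[4].

P[1] = P[5]; P[2] = P[3] = P[4]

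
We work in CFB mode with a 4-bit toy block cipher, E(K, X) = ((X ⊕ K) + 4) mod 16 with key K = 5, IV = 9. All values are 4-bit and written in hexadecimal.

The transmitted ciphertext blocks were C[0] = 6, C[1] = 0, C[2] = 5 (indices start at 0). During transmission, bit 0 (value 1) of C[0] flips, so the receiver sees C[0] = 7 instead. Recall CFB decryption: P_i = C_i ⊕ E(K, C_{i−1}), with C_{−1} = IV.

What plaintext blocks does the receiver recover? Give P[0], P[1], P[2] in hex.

P[0] = 7, P[1] = 6, P[2] = C

Only C[0] changed, to 7. In CFB, a change in C_i flips the same bit in P_i and garbles P_{i+1}. Decrypting the received ciphertext:
P[0]: E(K, 9) = 0; 7 ⊕ 0 = 7.
P[1]: E(K, 7) = 6; 0 ⊕ 6 = 6.
P[2]: E(K, 0) = 9; 5 ⊕ 9 = C.
Blocks that differ from the original plaintext: P[0], P[1].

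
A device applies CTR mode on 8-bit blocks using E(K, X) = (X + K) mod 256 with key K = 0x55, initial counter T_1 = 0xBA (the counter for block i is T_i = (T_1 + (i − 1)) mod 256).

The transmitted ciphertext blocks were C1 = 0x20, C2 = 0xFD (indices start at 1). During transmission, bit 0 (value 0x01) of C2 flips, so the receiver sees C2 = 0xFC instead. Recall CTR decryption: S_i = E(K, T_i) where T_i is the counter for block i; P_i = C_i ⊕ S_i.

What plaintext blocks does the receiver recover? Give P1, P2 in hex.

P1 = 0x2F, P2 = 0xEC

Only C2 changed, to 0xFC. In CTR, a change in C_i flips the same bit in P_i only; the keystream is unaffected. Decrypting the received ciphertext:
P1: T = 0xBA, S = E(K, T) = 0x0F; 0x20 ⊕ 0x0F = 0x2F.
P2: T = 0xBB, S = E(K, T) = 0x10; 0xFC ⊕ 0x10 = 0xEC.
Blocks that differ from the original plaintext: P2.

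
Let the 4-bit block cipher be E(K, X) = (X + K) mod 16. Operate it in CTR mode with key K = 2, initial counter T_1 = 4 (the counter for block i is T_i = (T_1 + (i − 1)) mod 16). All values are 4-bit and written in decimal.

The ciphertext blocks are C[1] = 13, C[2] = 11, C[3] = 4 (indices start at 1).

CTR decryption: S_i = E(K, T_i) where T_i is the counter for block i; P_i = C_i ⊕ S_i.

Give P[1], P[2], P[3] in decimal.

P[1] = 11, P[2] = 12, P[3] = 12

P[1]: T = 4, S = E(K, T) = 6; 13 ⊕ 6 = 11.
P[2]: T = 5, S = E(K, T) = 7; 11 ⊕ 7 = 12.
P[3]: T = 6, S = E(K, T) = 8; 4 ⊕ 8 = 12.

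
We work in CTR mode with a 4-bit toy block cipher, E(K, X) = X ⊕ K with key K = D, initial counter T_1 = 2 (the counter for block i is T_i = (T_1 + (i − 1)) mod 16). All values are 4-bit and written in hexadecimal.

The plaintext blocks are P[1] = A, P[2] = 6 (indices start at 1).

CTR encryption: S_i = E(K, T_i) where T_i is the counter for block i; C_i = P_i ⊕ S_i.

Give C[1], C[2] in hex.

C[1] = 5, C[2] = 8

C[1]: T = 2, S = E(K, T) = F; A ⊕ F = 5.
C[2]: T = 3, S = E(K, T) = E; 6 ⊕ E = 8.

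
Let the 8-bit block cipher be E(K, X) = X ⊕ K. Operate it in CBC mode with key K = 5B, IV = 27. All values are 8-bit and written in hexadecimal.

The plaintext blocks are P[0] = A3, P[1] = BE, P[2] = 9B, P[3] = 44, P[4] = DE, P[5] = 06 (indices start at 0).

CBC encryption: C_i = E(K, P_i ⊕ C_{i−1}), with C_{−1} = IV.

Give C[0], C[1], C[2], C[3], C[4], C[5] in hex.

C[0] = DF, C[1] = 3A, C[2] = FA, C[3] = E5, C[4] = 60, C[5] = 3D

C[0]: P[0] ⊕ 27 = 84; E(K, 84) = DF.
C[1]: P[1] ⊕ DF = 61; E(K, 61) = 3A.
C[2]: P[2] ⊕ 3A = A1; E(K, A1) = FA.
C[3]: P[3] ⊕ FA = BE; E(K, BE) = E5.
C[4]: P[4] ⊕ E5 = 3B; E(K, 3B) = 60.
C[5]: P[5] ⊕ 60 = 66; E(K, 66) = 3D.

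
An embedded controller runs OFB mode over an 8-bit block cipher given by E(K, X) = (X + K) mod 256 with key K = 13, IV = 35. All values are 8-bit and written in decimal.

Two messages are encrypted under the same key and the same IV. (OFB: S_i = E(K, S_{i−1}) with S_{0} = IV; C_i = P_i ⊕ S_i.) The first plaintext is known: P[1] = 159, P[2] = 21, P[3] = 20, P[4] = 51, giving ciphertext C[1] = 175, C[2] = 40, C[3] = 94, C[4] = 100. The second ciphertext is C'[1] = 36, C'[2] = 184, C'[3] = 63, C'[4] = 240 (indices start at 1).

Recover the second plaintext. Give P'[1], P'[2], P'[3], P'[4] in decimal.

P'[1] = 20, P'[2] = 133, P'[3] = 117, P'[4] = 167

In OFB with a reused IV, both messages share the same keystream S_i, so C_i ⊕ C'_i = P_i ⊕ P'_i and thus P'_i = P_i ⊕ C_i ⊕ C'_i.
P'[1]: 159 ⊕ 175 ⊕ 36 = 20.
P'[2]: 21 ⊕ 40 ⊕ 184 = 133.
P'[3]: 20 ⊕ 94 ⊕ 63 = 117.
P'[4]: 51 ⊕ 100 ⊕ 240 = 167.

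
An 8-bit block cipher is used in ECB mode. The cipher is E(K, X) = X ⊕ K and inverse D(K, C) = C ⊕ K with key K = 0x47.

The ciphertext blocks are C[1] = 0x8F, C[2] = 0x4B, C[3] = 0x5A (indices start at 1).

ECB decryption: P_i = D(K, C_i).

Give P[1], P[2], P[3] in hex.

P[1]: D(K, 0x8F) = 0xC8.
P[2]: D(K, 0x4B) = 0x0C.
P[3]: D(K, 0x5A) = 0x1D.

P[1] = 0xC8, P[2] = 0x0C, P[3] = 0x1D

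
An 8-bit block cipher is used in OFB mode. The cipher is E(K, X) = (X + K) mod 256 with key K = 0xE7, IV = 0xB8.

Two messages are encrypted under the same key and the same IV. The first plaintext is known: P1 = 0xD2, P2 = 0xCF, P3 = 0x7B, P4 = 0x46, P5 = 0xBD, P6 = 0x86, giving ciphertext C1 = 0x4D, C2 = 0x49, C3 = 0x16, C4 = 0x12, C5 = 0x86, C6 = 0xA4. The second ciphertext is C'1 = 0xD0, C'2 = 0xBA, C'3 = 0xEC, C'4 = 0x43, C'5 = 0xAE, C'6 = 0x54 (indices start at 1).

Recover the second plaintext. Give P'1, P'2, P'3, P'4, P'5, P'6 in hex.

In OFB with a reused IV, both messages share the same keystream S_i, so C_i ⊕ C'_i = P_i ⊕ P'_i and thus P'_i = P_i ⊕ C_i ⊕ C'_i.
P'1: 0xD2 ⊕ 0x4D ⊕ 0xD0 = 0x4F.
P'2: 0xCF ⊕ 0x49 ⊕ 0xBA = 0x3C.
P'3: 0x7B ⊕ 0x16 ⊕ 0xEC = 0x81.
P'4: 0x46 ⊕ 0x12 ⊕ 0x43 = 0x17.
P'5: 0xBD ⊕ 0x86 ⊕ 0xAE = 0x95.
P'6: 0x86 ⊕ 0xA4 ⊕ 0x54 = 0x76.

P'1 = 0x4F, P'2 = 0x3C, P'3 = 0x81, P'4 = 0x17, P'5 = 0x95, P'6 = 0x76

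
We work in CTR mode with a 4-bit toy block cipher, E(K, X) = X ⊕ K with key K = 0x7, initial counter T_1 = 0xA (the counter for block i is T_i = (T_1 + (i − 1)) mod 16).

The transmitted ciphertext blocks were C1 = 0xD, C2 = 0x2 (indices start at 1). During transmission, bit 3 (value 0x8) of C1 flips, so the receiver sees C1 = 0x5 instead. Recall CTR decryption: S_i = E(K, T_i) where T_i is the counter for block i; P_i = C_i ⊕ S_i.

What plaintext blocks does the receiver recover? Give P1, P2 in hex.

Only C1 changed, to 0x5. In CTR, a change in C_i flips the same bit in P_i only; the keystream is unaffected. Decrypting the received ciphertext:
P1: T = 0xA, S = E(K, T) = 0xD; 0x5 ⊕ 0xD = 0x8.
P2: T = 0xB, S = E(K, T) = 0xC; 0x2 ⊕ 0xC = 0xE.
Blocks that differ from the original plaintext: P1.

P1 = 0x8, P2 = 0xE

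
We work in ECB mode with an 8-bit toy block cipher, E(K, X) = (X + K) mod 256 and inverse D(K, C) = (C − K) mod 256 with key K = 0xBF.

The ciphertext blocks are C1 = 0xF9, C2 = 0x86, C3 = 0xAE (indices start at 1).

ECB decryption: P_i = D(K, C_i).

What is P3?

P3 = 0xEF

P3: D(K, 0xAE) = 0xEF.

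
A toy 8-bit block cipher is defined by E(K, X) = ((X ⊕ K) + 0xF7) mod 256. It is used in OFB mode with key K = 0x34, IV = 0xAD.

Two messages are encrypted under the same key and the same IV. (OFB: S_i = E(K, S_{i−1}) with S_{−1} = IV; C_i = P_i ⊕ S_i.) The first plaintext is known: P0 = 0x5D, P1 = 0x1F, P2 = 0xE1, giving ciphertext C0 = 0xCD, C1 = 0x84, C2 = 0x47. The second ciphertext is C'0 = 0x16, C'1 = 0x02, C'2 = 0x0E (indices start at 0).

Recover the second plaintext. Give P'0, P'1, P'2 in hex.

In OFB with a reused IV, both messages share the same keystream S_i, so C_i ⊕ C'_i = P_i ⊕ P'_i and thus P'_i = P_i ⊕ C_i ⊕ C'_i.
P'0: 0x5D ⊕ 0xCD ⊕ 0x16 = 0x86.
P'1: 0x1F ⊕ 0x84 ⊕ 0x02 = 0x99.
P'2: 0xE1 ⊕ 0x47 ⊕ 0x0E = 0xA8.

P'0 = 0x86, P'1 = 0x99, P'2 = 0xA8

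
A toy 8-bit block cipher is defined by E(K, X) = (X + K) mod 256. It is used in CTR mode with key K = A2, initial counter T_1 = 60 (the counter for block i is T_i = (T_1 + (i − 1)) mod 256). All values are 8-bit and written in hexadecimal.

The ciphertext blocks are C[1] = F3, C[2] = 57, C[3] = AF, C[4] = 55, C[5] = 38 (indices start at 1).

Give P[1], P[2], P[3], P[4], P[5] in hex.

P[1] = F1, P[2] = 54, P[3] = AB, P[4] = 50, P[5] = 3E

CTR decryption: S_i = E(K, T_i) where T_i is the counter for block i; P_i = C_i ⊕ S_i.
P[1]: T = 60, S = E(K, T) = 02; F3 ⊕ 02 = F1.
P[2]: T = 61, S = E(K, T) = 03; 57 ⊕ 03 = 54.
P[3]: T = 62, S = E(K, T) = 04; AF ⊕ 04 = AB.
P[4]: T = 63, S = E(K, T) = 05; 55 ⊕ 05 = 50.
P[5]: T = 64, S = E(K, T) = 06; 38 ⊕ 06 = 3E.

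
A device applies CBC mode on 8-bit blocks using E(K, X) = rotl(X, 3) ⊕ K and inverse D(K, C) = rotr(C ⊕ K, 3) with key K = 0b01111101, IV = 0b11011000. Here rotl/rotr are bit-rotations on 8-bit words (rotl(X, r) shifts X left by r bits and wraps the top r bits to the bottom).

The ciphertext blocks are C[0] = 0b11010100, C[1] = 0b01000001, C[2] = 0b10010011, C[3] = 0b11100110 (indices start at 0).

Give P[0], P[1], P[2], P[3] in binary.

CBC decryption: P_i = D(K, C_i) ⊕ C_{i−1}, with C_{−1} = IV.
P[0]: D(K, 0b11010100) = 0b00110101; 0b00110101 ⊕ 0b11011000 = 0b11101101.
P[1]: D(K, 0b01000001) = 0b10000111; 0b10000111 ⊕ 0b11010100 = 0b01010011.
P[2]: D(K, 0b10010011) = 0b11011101; 0b11011101 ⊕ 0b01000001 = 0b10011100.
P[3]: D(K, 0b11100110) = 0b01110011; 0b01110011 ⊕ 0b10010011 = 0b11100000.

P[0] = 0b11101101, P[1] = 0b01010011, P[2] = 0b10011100, P[3] = 0b11100000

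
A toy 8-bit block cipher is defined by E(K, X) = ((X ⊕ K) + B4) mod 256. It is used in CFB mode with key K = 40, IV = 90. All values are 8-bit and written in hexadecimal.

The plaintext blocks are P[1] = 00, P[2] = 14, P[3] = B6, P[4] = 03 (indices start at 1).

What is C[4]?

C[4] = C9

CFB encryption: C_i = P_i ⊕ E(K, C_{i−1}), with C_{0} = IV.
C[1]: E(K, 90) = 84; 00 ⊕ 84 = 84.
C[2]: E(K, 84) = 78; 14 ⊕ 78 = 6C.
C[3]: E(K, 6C) = E0; B6 ⊕ E0 = 56.
C[4]: E(K, 56) = CA; 03 ⊕ CA = C9.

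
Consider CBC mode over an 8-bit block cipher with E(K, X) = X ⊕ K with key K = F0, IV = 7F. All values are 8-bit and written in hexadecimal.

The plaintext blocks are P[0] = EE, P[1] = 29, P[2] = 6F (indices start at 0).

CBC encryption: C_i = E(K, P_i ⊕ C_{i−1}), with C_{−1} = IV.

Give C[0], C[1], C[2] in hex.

C[0]: P[0] ⊕ 7F = 91; E(K, 91) = 61.
C[1]: P[1] ⊕ 61 = 48; E(K, 48) = B8.
C[2]: P[2] ⊕ B8 = D7; E(K, D7) = 27.

C[0] = 61, C[1] = B8, C[2] = 27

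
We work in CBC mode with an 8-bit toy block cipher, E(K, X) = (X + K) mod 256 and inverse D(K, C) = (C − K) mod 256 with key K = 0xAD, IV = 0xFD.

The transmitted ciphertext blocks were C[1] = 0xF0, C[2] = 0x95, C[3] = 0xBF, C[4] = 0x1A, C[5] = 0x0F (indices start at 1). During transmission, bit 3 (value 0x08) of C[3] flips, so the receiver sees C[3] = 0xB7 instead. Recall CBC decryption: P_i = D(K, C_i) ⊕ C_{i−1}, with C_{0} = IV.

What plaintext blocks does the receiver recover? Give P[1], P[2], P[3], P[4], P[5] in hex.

Only C[3] changed, to 0xB7. In CBC, a change in C_i garbles P_i and flips the same bit in P_{i+1}. Decrypting the received ciphertext:
P[1]: D(K, 0xF0) = 0x43; 0x43 ⊕ 0xFD = 0xBE.
P[2]: D(K, 0x95) = 0xE8; 0xE8 ⊕ 0xF0 = 0x18.
P[3]: D(K, 0xB7) = 0x0A; 0x0A ⊕ 0x95 = 0x9F.
P[4]: D(K, 0x1A) = 0x6D; 0x6D ⊕ 0xB7 = 0xDA.
P[5]: D(K, 0x0F) = 0x62; 0x62 ⊕ 0x1A = 0x78.
Blocks that differ from the original plaintext: P[3], P[4].

P[1] = 0xBE, P[2] = 0x18, P[3] = 0x9F, P[4] = 0xDA, P[5] = 0x78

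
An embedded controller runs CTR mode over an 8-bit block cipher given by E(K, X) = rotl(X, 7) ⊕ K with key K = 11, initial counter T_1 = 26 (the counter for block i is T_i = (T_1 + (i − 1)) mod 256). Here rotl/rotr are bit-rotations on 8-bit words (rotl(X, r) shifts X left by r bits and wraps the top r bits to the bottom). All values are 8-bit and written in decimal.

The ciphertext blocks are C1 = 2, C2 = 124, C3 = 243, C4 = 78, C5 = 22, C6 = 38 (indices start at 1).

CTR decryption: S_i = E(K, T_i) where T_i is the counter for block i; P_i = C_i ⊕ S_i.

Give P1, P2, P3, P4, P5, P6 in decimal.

P1 = 4, P2 = 250, P3 = 246, P4 = 203, P5 = 18, P6 = 162

P1: T = 26, S = E(K, T) = 6; 2 ⊕ 6 = 4.
P2: T = 27, S = E(K, T) = 134; 124 ⊕ 134 = 250.
P3: T = 28, S = E(K, T) = 5; 243 ⊕ 5 = 246.
P4: T = 29, S = E(K, T) = 133; 78 ⊕ 133 = 203.
P5: T = 30, S = E(K, T) = 4; 22 ⊕ 4 = 18.
P6: T = 31, S = E(K, T) = 132; 38 ⊕ 132 = 162.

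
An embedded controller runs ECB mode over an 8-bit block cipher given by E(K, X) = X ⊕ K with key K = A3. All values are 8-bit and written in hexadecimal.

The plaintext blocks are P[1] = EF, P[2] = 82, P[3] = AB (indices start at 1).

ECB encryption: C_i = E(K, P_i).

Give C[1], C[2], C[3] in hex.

C[1]: E(K, EF) = 4C.
C[2]: E(K, 82) = 21.
C[3]: E(K, AB) = 08.

C[1] = 4C, C[2] = 21, C[3] = 08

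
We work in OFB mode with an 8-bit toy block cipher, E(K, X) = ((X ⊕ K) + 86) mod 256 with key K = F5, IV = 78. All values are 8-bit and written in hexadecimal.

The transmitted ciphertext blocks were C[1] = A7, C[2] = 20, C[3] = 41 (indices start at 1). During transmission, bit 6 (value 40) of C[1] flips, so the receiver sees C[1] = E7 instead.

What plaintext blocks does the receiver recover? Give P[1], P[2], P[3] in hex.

OFB decryption: S_i = E(K, S_{i−1}) with S_{0} = IV; P_i = C_i ⊕ S_i.
Only C[1] changed, to E7. In OFB, a change in C_i flips the same bit in P_i only; the keystream is unaffected. Decrypting the received ciphertext:
P[1]: S = E(K, 78) = 13; E7 ⊕ 13 = F4.
P[2]: S = E(K, 13) = 6C; 20 ⊕ 6C = 4C.
P[3]: S = E(K, 6C) = 1F; 41 ⊕ 1F = 5E.
Blocks that differ from the original plaintext: P[1].

P[1] = F4, P[2] = 4C, P[3] = 5E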